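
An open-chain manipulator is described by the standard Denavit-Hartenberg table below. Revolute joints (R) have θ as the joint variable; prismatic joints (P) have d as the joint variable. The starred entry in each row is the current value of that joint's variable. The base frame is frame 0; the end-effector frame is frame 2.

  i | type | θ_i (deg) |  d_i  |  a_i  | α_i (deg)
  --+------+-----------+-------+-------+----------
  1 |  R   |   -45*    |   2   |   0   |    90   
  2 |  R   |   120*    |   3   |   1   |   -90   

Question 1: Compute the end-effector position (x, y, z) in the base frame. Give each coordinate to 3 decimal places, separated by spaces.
after link 1: o_1 = (0.0000, 0.0000, 2.0000)
after link 2: o_2 = (-2.4749, -1.7678, 2.8660)

-2.475 -1.768 2.866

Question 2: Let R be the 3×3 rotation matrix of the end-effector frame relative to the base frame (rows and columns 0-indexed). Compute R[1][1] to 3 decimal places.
0.707

End-effector y-axis (col 1 of R) = (0.7071,0.7071,-0.0000)
R[1][1] = 0.7071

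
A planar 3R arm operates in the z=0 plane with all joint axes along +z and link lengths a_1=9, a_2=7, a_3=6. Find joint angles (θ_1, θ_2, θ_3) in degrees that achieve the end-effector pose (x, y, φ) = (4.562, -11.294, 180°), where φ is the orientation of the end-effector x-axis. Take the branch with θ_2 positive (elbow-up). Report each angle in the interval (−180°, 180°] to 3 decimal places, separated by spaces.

wrist centre = target − a_3·(cos φ, sin φ) = (10.5620, -11.2940)
cos θ_2 = (239.1103−9²−7²)/(2·9·7) = 0.8660; θ_2 = 30.0081° (elbow-up)
β = atan2(-11.2940,10.5620) = -46.9182°; ψ = atan2(3.5009,15.0617) = 13.0852°
θ_1 = β − ψ = -60.0034°
θ_3 = φ − θ_1 − θ_2 = -150.0047° (wrapped to (-180°,180°])

-60.003 30.008 -150.005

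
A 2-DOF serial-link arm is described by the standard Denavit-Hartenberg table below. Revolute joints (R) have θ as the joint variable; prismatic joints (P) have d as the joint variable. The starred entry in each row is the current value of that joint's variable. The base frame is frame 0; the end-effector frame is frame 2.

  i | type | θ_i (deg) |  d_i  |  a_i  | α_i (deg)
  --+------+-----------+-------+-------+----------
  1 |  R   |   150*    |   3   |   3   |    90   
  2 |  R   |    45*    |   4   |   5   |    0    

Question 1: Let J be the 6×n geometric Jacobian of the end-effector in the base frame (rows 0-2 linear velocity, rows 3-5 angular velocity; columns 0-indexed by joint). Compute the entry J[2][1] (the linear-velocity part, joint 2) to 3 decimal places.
3.536

axis z_1 = (0.5000,0.8660,0.0000); lever o_n−o_1 = (-1.0619,5.2319,3.5355)
cross product → J_v[:, 1] = (3.0619,-1.7678,3.5355)
J_ω[:, 1] = z_1
entry J[2][1] = 3.5355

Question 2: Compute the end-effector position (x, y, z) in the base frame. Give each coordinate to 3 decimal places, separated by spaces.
after link 1: o_1 = (-2.5981, 1.5000, 3.0000)
after link 2: o_2 = (-3.6599, 6.7319, 6.5355)

-3.660 6.732 6.536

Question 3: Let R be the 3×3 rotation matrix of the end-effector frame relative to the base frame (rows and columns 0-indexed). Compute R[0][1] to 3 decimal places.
End-effector y-axis (col 1 of R) = (0.6124,-0.3536,0.7071)
R[0][1] = 0.6124

0.612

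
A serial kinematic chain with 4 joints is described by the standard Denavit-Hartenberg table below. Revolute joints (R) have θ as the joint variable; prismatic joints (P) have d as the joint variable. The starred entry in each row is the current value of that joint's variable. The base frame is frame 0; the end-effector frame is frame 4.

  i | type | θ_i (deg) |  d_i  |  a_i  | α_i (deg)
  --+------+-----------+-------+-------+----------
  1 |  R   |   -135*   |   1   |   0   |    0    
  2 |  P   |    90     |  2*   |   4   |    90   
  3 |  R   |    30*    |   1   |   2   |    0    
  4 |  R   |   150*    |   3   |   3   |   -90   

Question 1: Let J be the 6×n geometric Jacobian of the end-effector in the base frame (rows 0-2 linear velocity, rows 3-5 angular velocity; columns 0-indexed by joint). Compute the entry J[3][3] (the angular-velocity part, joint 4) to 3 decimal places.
-0.707

axis z_3 = (-0.7071,-0.7071,0.0000); lever o_n−o_3 = (-4.2426,-0.0000,0.0000)
cross product → J_v[:, 3] = (0.0000,-0.0000,-3.0000)
J_ω[:, 3] = z_3
entry J[3][3] = -0.7071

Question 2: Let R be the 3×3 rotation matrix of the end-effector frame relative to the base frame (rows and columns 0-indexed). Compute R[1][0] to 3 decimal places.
0.707

End-effector x-axis (col 0 of R) = (-0.7071,0.7071,0.0000)
R[1][0] = 0.7071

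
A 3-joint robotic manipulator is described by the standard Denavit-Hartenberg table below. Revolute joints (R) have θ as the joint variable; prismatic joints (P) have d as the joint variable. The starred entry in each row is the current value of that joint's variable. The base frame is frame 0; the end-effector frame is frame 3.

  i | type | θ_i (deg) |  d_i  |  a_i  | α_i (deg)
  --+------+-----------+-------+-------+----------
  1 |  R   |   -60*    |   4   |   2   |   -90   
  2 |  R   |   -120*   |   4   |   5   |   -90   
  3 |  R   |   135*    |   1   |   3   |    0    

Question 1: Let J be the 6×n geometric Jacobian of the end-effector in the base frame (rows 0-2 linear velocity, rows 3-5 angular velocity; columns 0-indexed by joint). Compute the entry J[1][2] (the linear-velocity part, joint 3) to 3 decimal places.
axis z_2 = (0.4330,-0.7500,0.5000); lever o_n−o_2 = (-0.8738,-2.7292,-1.3371)
cross product → J_v[:, 2] = (2.3674,0.1421,-1.8371)
J_ω[:, 2] = z_2
entry J[1][2] = 0.1421

0.142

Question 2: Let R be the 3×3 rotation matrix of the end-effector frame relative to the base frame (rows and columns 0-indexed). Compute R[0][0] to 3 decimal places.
End-effector x-axis (col 0 of R) = (-0.4356,-0.6597,-0.6124)
R[0][0] = -0.4356

-0.436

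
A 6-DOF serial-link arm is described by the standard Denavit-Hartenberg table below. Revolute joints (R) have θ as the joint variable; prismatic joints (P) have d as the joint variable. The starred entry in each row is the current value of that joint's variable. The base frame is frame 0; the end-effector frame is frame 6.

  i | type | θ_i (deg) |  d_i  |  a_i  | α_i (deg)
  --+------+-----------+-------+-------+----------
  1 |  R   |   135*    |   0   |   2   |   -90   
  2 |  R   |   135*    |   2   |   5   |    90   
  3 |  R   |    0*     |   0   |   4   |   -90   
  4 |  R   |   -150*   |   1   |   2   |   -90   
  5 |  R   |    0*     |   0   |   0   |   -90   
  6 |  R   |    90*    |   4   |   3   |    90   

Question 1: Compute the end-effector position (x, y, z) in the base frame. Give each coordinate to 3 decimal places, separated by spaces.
2.976 -1.562 -2.949

after link 1: o_1 = (-1.4142, 1.4142, 0.0000)
after link 2: o_2 = (-0.3284, -2.5000, -3.5355)
after link 3: o_3 = (1.6716, -4.5000, -6.3640)
after link 4: o_4 = (-0.4016, -3.8411, -5.8463)
after link 5: o_5 = (-0.4016, -3.8411, -5.8463)
after link 6: o_6 = (2.9759, -1.5617, -2.9485)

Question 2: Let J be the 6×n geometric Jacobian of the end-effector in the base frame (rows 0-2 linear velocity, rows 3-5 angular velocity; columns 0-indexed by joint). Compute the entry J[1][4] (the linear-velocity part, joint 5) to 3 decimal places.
-2.732

axis z_4 = (-0.1830,0.1830,-0.9659); lever o_n−o_4 = (3.3775,2.2794,2.8978)
cross product → J_v[:, 4] = (2.7321,-2.7321,-1.0353)
J_ω[:, 4] = z_4
entry J[1][4] = -2.7321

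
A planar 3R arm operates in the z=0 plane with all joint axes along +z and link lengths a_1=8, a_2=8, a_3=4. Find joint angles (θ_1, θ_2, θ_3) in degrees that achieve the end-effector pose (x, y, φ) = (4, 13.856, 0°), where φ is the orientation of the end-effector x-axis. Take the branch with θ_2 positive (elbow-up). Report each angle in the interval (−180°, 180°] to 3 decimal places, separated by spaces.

59.997 60.006 -120.003

wrist centre = target − a_3·(cos φ, sin φ) = (0.0000, 13.8560)
cos θ_2 = (191.9887−8²−8²)/(2·8·8) = 0.4999; θ_2 = 60.0058° (elbow-up)
β = atan2(13.8560,0.0000) = 90.0000°; ψ = atan2(6.9286,11.9993) = 30.0029°
θ_1 = β − ψ = 59.9971°
θ_3 = φ − θ_1 − θ_2 = -120.0029° (wrapped to (-180°,180°])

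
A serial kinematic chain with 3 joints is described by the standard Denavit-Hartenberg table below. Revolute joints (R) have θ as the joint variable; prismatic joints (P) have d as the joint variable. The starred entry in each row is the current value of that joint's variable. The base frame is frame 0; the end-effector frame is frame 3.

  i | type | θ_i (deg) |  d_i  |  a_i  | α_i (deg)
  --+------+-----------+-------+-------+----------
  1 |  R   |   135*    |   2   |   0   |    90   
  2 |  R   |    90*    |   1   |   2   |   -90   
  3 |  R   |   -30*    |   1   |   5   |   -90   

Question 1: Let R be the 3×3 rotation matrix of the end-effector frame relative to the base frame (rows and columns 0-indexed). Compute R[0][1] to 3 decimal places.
End-effector y-axis (col 1 of R) = (-0.7071,0.7071,-0.0000)
R[0][1] = -0.7071

-0.707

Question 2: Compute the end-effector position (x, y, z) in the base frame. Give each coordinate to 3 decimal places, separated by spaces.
3.182 1.768 8.330

after link 1: o_1 = (0.0000, 0.0000, 2.0000)
after link 2: o_2 = (0.7071, 0.7071, 4.0000)
after link 3: o_3 = (3.1820, 1.7678, 8.3301)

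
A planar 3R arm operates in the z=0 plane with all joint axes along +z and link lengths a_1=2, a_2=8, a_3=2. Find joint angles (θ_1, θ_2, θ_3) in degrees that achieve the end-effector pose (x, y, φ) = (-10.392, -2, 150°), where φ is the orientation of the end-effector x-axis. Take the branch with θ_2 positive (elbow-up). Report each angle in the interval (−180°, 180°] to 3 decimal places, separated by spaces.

wrist centre = target − a_3·(cos φ, sin φ) = (-8.6599, -3.0000)
cos θ_2 = (83.9947−2²−8²)/(2·2·8) = 0.4998; θ_2 = 60.0109° (elbow-up)
β = atan2(-3.0000,-8.6599) = -160.8928°; ψ = atan2(6.9290,5.9987) = 49.1160°
θ_1 = β − ψ = -210.0087°
θ_3 = φ − θ_1 − θ_2 = -60.0022° (wrapped to (-180°,180°])

149.991 60.011 -60.002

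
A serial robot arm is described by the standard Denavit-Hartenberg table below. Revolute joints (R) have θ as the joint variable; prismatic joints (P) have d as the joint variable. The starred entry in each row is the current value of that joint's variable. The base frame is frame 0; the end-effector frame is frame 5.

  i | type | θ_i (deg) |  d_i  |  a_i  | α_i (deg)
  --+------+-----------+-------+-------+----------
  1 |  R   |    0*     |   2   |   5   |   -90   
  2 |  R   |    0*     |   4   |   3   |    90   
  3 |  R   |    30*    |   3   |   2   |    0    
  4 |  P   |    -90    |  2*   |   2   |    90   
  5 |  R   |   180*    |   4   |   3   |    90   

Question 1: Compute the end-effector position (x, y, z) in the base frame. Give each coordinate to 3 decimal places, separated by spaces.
after link 1: o_1 = (5.0000, 0.0000, 2.0000)
after link 2: o_2 = (8.0000, 4.0000, 2.0000)
after link 3: o_3 = (9.7321, 5.0000, 5.0000)
after link 4: o_4 = (10.7321, 3.2679, 7.0000)
after link 5: o_5 = (5.7679, 3.8660, 7.0000)

5.768 3.866 7.000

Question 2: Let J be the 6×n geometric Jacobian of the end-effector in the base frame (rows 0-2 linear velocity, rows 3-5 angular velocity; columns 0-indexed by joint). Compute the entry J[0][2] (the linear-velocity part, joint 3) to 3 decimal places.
0.134

axis z_2 = (0.0000,0.0000,1.0000); lever o_n−o_2 = (-2.2321,-0.1340,5.0000)
cross product → J_v[:, 2] = (0.1340,-2.2321,0.0000)
J_ω[:, 2] = z_2
entry J[0][2] = 0.1340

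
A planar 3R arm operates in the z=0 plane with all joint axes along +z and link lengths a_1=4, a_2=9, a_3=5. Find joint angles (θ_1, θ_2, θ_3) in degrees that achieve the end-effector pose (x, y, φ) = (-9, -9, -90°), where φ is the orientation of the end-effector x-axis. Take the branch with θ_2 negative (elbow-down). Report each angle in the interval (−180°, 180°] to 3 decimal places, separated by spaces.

wrist centre = target − a_3·(cos φ, sin φ) = (-9.0000, -4.0000)
cos θ_2 = (97.0000−4²−9²)/(2·4·9) = 0.0000; θ_2 = -90.0000° (elbow-down)
β = atan2(-4.0000,-9.0000) = -156.0375°; ψ = atan2(-9.0000,4.0000) = -66.0375°
θ_1 = β − ψ = -90.0000°
θ_3 = φ − θ_1 − θ_2 = 90.0000° (wrapped to (-180°,180°])

-90.000 -90.000 90.000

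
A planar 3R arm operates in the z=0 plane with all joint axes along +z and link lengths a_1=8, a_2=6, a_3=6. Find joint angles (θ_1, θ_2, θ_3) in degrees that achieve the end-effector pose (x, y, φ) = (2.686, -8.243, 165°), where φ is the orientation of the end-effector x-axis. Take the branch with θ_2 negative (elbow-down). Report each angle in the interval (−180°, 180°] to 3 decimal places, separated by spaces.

wrist centre = target − a_3·(cos φ, sin φ) = (8.4816, -9.7959)
cos θ_2 = (167.8967−8²−6²)/(2·8·6) = 0.7073; θ_2 = -44.9878° (elbow-down)
β = atan2(-9.7959,8.4816) = -49.1131°; ψ = atan2(-4.2417,12.2435) = -19.1085°
θ_1 = β − ψ = -30.0047°
θ_3 = φ − θ_1 − θ_2 = -120.0075° (wrapped to (-180°,180°])

-30.005 -44.988 -120.008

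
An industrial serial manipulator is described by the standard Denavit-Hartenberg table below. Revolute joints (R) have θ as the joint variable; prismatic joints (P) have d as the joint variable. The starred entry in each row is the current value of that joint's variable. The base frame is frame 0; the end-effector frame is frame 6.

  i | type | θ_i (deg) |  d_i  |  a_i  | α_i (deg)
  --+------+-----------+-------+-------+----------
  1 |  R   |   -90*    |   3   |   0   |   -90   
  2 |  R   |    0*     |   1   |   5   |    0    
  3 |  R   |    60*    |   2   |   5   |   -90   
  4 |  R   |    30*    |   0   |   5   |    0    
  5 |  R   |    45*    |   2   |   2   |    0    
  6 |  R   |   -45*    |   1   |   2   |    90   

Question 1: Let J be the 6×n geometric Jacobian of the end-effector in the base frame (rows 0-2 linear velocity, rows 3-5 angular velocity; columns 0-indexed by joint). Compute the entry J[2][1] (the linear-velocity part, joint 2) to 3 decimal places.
-8.192

axis z_1 = (1.0000,0.0000,0.0000); lever o_n−o_1 = (-2.4319,-8.1918,-11.5284)
cross product → J_v[:, 1] = (-0.0000,11.5284,-8.1918)
J_ω[:, 1] = z_1
entry J[2][1] = -8.1918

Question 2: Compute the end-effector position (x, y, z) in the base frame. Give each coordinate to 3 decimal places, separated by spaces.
-2.432 -8.192 -8.528

after link 1: o_1 = (0.0000, 0.0000, 3.0000)
after link 2: o_2 = (1.0000, -5.0000, 3.0000)
after link 3: o_3 = (3.0000, -7.5000, -1.3301)
after link 4: o_4 = (0.5000, -9.6651, -5.0801)
after link 5: o_5 = (-1.4319, -8.1918, -6.5284)
after link 6: o_6 = (-2.4319, -8.1918, -8.5284)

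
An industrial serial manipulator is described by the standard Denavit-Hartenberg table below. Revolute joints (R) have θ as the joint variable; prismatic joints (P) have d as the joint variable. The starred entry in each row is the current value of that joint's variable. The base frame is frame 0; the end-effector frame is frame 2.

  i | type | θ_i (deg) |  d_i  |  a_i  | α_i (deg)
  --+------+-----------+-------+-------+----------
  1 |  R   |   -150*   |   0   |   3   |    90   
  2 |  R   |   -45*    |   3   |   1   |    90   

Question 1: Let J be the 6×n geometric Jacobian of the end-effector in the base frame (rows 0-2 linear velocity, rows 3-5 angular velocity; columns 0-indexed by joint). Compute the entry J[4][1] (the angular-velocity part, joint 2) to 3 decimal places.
axis z_1 = (-0.5000,0.8660,0.0000); lever o_n−o_1 = (-2.1124,2.2445,-0.7071)
cross product → J_v[:, 1] = (-0.6124,-0.3536,0.7071)
J_ω[:, 1] = z_1
entry J[4][1] = 0.8660

0.866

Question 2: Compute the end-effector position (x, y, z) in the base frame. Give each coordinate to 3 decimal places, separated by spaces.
after link 1: o_1 = (-2.5981, -1.5000, 0.0000)
after link 2: o_2 = (-4.7104, 0.7445, -0.7071)

-4.710 0.745 -0.707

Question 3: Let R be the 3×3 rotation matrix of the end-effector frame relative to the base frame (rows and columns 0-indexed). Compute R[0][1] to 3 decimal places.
End-effector y-axis (col 1 of R) = (-0.5000,0.8660,0.0000)
R[0][1] = -0.5000

-0.500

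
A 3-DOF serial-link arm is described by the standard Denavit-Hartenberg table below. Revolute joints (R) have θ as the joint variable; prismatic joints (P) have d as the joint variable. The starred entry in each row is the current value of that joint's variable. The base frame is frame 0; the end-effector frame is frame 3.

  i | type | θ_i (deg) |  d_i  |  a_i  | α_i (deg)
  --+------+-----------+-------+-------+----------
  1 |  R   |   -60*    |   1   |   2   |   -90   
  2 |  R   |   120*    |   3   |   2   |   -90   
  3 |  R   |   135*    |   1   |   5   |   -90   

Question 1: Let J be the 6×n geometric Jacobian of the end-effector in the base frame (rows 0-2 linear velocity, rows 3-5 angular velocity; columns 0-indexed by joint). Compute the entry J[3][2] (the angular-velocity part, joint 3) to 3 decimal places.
-0.433

axis z_2 = (-0.4330,0.7500,0.5000); lever o_n−o_2 = (-2.6110,-2.5487,3.5619)
cross product → J_v[:, 2] = (3.9457,0.2368,3.0619)
J_ω[:, 2] = z_2
entry J[3][2] = -0.4330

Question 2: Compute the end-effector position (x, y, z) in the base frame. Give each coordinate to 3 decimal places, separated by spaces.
after link 1: o_1 = (1.0000, -1.7321, 1.0000)
after link 2: o_2 = (3.0981, 0.6340, -0.7321)
after link 3: o_3 = (0.4871, -1.9147, 2.8298)

0.487 -1.915 2.830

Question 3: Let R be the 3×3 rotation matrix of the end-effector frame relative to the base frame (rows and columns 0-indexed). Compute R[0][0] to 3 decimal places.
End-effector x-axis (col 0 of R) = (-0.4356,-0.6597,0.6124)
R[0][0] = -0.4356

-0.436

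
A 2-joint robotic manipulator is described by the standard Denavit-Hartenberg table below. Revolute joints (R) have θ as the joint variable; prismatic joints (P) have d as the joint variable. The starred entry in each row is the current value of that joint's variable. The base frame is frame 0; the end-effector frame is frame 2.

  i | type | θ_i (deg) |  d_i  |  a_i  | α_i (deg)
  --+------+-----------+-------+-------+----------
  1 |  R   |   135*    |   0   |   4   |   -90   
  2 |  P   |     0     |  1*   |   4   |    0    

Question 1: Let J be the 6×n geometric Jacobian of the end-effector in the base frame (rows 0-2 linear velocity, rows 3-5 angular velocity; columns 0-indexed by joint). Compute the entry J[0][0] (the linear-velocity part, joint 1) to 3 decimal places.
axis z_0 = ẑ; lever o_n−o_0 = (-6.3640,4.9497,0.0000)
cross product → J_v[:, 0] = (-4.9497,-6.3640,0.0000)
J_ω[:, 0] = z_0
entry J[0][0] = -4.9497

-4.950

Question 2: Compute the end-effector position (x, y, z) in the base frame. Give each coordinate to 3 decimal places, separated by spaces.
-6.364 4.950 0.000

after link 1: o_1 = (-2.8284, 2.8284, 0.0000)
after link 2: o_2 = (-6.3640, 4.9497, 0.0000)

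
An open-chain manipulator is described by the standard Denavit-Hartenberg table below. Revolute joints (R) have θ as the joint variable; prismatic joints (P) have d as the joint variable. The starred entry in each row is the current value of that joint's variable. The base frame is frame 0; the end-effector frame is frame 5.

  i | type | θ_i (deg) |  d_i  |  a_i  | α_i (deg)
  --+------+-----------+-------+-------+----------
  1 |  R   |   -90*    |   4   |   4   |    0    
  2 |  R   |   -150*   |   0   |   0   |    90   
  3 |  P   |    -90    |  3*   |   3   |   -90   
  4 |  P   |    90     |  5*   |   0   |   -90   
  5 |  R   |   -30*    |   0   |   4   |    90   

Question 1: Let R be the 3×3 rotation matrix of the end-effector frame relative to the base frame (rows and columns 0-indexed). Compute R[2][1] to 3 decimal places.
End-effector y-axis (col 1 of R) = (-0.0000,-0.0000,1.0000)
R[2][1] = 1.0000

1.000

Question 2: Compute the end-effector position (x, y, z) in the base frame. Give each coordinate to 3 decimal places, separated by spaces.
after link 1: o_1 = (0.0000, -4.0000, 4.0000)
after link 2: o_2 = (0.0000, -4.0000, 4.0000)
after link 3: o_3 = (2.5981, -2.5000, 1.0000)
after link 4: o_4 = (0.0981, 1.8301, 1.0000)
after link 5: o_5 = (-3.9019, 1.8301, 1.0000)

-3.902 1.830 1.000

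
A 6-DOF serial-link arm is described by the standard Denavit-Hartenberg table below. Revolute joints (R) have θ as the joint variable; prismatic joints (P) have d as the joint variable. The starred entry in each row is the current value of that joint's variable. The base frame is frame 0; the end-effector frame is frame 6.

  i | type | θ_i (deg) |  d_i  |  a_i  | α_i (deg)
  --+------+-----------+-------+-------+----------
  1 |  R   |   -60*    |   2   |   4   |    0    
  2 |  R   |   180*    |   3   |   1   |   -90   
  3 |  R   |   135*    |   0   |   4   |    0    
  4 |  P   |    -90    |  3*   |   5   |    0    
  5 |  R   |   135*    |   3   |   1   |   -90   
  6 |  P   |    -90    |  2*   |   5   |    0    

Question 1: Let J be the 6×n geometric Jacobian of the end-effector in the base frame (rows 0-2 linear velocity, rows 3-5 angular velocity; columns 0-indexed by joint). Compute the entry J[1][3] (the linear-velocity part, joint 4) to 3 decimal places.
-0.500

prismatic axis z_3 = (-0.8660,-0.5000,0.0000)
J_v[:, 3] = z_3; J_ω[:, 3] = (0,0,0)
entry J[1][3] = -0.5000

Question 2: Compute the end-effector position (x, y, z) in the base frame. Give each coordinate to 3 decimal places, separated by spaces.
after link 1: o_1 = (2.0000, -3.4641, 2.0000)
after link 2: o_2 = (1.5000, -2.5981, 5.0000)
after link 3: o_3 = (2.9142, -5.0476, 2.1716)
after link 4: o_4 = (-1.4516, -3.4857, -1.3640)
after link 5: o_5 = (-3.5497, -5.8517, -1.3640)
after link 6: o_6 = (-7.8798, -8.3517, 0.6360)

-7.880 -8.352 0.636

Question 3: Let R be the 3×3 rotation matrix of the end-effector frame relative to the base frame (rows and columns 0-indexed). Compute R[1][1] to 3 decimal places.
-0.866

End-effector y-axis (col 1 of R) = (0.5000,-0.8660,-0.0000)
R[1][1] = -0.8660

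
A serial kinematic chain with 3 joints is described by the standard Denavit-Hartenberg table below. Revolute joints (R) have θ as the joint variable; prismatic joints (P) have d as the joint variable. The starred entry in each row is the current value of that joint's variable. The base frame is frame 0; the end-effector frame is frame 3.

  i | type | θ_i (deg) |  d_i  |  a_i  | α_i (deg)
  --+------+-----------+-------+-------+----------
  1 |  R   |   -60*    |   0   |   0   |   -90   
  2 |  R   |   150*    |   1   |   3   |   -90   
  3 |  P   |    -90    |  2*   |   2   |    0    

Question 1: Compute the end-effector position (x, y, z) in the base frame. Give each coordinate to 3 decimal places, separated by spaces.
after link 1: o_1 = (0.0000, 0.0000, 0.0000)
after link 2: o_2 = (-0.4330, 2.7500, -1.5000)
after link 3: o_3 = (0.7990, 4.6160, 0.2321)

0.799 4.616 0.232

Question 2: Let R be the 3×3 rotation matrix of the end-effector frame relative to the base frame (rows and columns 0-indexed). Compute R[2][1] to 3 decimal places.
End-effector y-axis (col 1 of R) = (-0.4330,0.7500,-0.5000)
R[2][1] = -0.5000

-0.500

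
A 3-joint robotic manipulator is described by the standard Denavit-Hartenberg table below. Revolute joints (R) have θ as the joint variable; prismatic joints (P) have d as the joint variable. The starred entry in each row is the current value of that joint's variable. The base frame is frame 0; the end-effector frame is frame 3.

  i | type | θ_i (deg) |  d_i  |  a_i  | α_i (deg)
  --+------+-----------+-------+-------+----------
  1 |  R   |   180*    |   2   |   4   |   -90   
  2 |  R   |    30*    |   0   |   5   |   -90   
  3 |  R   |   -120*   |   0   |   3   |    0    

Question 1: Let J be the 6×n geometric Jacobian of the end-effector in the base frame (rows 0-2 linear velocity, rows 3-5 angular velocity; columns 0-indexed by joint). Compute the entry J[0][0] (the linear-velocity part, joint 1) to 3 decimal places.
axis z_0 = ẑ; lever o_n−o_0 = (-7.0311,-2.5981,0.2500)
cross product → J_v[:, 0] = (2.5981,-7.0311,0.0000)
J_ω[:, 0] = z_0
entry J[0][0] = 2.5981

2.598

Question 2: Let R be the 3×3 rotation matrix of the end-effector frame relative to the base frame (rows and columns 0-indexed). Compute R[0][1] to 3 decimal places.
-0.750

End-effector y-axis (col 1 of R) = (-0.7500,-0.5000,-0.4330)
R[0][1] = -0.7500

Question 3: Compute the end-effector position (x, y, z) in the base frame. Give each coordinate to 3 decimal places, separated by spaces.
-7.031 -2.598 0.250

after link 1: o_1 = (-4.0000, 0.0000, 2.0000)
after link 2: o_2 = (-8.3301, 0.0000, -0.5000)
after link 3: o_3 = (-7.0311, -2.5981, 0.2500)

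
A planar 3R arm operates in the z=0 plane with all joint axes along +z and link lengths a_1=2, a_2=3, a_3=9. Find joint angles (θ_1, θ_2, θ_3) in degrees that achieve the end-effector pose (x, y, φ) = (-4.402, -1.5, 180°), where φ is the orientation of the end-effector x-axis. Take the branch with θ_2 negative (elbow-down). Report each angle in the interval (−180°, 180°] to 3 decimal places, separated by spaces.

wrist centre = target − a_3·(cos φ, sin φ) = (4.5980, -1.5000)
cos θ_2 = (23.3916−2²−3²)/(2·2·3) = 0.8660; θ_2 = -30.0067° (elbow-down)
β = atan2(-1.5000,4.5980) = -18.0678°; ψ = atan2(-1.5003,4.5979) = -18.0716°
θ_1 = β − ψ = 0.0038°
θ_3 = φ − θ_1 − θ_2 = -149.9971° (wrapped to (-180°,180°])

0.004 -30.007 -149.997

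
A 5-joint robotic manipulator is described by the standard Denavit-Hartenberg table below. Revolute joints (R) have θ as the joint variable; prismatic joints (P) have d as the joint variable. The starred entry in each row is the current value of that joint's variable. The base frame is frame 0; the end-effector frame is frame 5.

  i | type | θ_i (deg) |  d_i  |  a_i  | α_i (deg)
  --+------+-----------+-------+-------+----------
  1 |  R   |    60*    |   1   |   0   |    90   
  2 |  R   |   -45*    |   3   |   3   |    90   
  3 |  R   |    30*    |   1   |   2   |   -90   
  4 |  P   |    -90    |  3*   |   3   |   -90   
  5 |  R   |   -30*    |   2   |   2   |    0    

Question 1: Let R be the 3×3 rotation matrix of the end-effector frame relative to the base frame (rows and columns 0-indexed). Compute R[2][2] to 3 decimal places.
End-effector z-axis (col 2 of R) = (0.7392,0.2803,-0.6124)
R[2][2] = -0.6124

-0.612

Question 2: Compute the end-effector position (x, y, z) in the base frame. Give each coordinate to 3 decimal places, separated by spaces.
6.882 -5.009 -6.210

after link 1: o_1 = (0.0000, 0.0000, 1.0000)
after link 2: o_2 = (3.6587, 0.3371, -1.1213)
after link 3: o_3 = (4.7836, 0.2854, -3.0532)
after link 4: o_4 = (5.4426, -3.7693, -4.1138)
after link 5: o_5 = (6.8818, -5.0085, -6.2098)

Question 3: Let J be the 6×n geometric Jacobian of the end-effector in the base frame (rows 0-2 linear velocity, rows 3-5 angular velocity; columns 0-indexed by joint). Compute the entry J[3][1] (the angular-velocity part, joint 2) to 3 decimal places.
axis z_1 = (0.8660,-0.5000,0.0000); lever o_n−o_1 = (6.8818,-5.0085,-7.2098)
cross product → J_v[:, 1] = (3.6049,6.2438,-0.8966)
J_ω[:, 1] = z_1
entry J[3][1] = 0.8660

0.866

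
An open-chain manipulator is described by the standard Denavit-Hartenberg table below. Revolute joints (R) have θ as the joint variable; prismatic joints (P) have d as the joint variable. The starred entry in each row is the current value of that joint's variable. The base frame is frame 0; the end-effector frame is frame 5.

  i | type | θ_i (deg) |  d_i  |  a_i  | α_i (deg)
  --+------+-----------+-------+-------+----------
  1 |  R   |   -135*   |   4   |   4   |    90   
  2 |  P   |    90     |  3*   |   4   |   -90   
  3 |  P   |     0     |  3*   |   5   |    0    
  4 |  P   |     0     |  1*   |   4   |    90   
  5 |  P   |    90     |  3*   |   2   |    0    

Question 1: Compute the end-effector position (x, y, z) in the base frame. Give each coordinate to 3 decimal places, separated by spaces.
-2.828 5.657 17.000

after link 1: o_1 = (-2.8284, -2.8284, 4.0000)
after link 2: o_2 = (-4.9497, -0.7071, 8.0000)
after link 3: o_3 = (-2.8284, 1.4142, 13.0000)
after link 4: o_4 = (-2.1213, 2.1213, 17.0000)
after link 5: o_5 = (-2.8284, 5.6569, 17.0000)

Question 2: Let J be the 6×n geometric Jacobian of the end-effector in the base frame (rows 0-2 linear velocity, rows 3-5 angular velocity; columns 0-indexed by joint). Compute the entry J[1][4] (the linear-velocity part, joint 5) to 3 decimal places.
0.707

prismatic axis z_4 = (-0.7071,0.7071,0.0000)
J_v[:, 4] = z_4; J_ω[:, 4] = (0,0,0)
entry J[1][4] = 0.7071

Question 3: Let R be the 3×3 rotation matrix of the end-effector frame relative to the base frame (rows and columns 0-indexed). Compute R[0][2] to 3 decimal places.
End-effector z-axis (col 2 of R) = (-0.7071,0.7071,0.0000)
R[0][2] = -0.7071

-0.707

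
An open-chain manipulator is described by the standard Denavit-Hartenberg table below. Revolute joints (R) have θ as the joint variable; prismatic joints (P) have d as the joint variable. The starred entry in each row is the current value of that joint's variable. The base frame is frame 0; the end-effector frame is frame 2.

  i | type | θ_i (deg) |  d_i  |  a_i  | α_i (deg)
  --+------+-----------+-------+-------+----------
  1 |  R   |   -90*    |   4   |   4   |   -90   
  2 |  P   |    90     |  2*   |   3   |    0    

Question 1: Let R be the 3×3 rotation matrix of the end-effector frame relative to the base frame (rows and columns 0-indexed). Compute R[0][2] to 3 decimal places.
End-effector z-axis (col 2 of R) = (1.0000,0.0000,0.0000)
R[0][2] = 1.0000

1.000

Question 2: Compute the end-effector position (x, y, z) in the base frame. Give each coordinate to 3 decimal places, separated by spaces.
after link 1: o_1 = (0.0000, -4.0000, 4.0000)
after link 2: o_2 = (2.0000, -4.0000, 1.0000)

2.000 -4.000 1.000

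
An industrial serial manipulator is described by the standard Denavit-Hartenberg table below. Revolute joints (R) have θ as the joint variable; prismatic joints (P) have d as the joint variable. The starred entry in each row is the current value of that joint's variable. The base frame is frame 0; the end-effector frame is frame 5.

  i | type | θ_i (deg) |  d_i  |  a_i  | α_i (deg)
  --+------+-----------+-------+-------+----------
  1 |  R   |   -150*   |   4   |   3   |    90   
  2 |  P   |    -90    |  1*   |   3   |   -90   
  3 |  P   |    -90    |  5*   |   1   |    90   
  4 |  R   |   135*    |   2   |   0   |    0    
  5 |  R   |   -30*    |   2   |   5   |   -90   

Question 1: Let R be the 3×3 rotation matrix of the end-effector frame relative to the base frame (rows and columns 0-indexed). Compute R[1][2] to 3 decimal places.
End-effector z-axis (col 2 of R) = (0.7071,-0.7071,0.0000)
R[1][2] = -0.7071

-0.707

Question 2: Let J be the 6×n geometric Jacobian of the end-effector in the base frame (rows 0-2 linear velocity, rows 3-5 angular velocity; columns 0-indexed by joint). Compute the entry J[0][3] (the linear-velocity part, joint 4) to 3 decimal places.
3.536

axis z_3 = (0.0000,0.0000,1.0000); lever o_n−o_3 = (-3.5355,-3.5355,4.0000)
cross product → J_v[:, 3] = (3.5355,-3.5355,0.0000)
J_ω[:, 3] = z_3
entry J[0][3] = 3.5355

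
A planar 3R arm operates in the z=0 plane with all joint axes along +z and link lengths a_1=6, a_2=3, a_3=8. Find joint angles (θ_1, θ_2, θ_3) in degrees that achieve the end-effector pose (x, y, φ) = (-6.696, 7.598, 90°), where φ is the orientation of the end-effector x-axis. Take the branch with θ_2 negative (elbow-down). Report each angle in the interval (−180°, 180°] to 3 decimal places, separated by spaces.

wrist centre = target − a_3·(cos φ, sin φ) = (-6.6960, -0.4020)
cos θ_2 = (44.9980−6²−3²)/(2·6·3) = -0.0001; θ_2 = -90.0032° (elbow-down)
β = atan2(-0.4020,-6.6960) = -176.5643°; ψ = atan2(-3.0000,5.9998) = -26.5657°
θ_1 = β − ψ = -149.9986°
θ_3 = φ − θ_1 − θ_2 = -29.9982° (wrapped to (-180°,180°])

-149.999 -90.003 -29.998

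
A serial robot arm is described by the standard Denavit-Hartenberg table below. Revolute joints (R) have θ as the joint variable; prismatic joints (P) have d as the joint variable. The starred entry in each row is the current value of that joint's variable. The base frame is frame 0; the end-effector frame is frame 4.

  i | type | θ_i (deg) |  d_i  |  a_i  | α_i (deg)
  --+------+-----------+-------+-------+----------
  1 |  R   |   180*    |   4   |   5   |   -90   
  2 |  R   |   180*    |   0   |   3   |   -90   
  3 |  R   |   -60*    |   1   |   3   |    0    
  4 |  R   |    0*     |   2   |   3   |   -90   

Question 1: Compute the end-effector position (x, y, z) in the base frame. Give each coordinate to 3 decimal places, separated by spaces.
1.000 -5.196 7.000

after link 1: o_1 = (-5.0000, 0.0000, 4.0000)
after link 2: o_2 = (-2.0000, 0.0000, 4.0000)
after link 3: o_3 = (-0.5000, -2.5981, 5.0000)
after link 4: o_4 = (1.0000, -5.1962, 7.0000)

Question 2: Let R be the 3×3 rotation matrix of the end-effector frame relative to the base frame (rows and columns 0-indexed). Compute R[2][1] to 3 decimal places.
-1.000

End-effector y-axis (col 1 of R) = (-0.0000,0.0000,-1.0000)
R[2][1] = -1.0000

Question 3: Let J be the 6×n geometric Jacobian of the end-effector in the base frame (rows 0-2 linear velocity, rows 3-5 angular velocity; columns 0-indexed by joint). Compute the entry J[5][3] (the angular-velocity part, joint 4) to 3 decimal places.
axis z_3 = (0.0000,-0.0000,1.0000); lever o_n−o_3 = (1.5000,-2.5981,2.0000)
cross product → J_v[:, 3] = (2.5981,1.5000,-0.0000)
J_ω[:, 3] = z_3
entry J[5][3] = 1.0000

1.000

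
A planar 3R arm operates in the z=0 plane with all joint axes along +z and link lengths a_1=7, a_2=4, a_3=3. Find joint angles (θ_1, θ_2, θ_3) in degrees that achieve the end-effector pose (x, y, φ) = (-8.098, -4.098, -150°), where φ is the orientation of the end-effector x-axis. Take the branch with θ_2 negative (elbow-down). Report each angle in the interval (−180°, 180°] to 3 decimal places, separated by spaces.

wrist centre = target − a_3·(cos φ, sin φ) = (-5.4999, -2.5980)
cos θ_2 = (36.9988−7²−4²)/(2·7·4) = -0.5000; θ_2 = -120.0015° (elbow-down)
β = atan2(-2.5980,-5.4999) = -154.7153°; ψ = atan2(-3.4641,4.9999) = -34.7151°
θ_1 = β − ψ = -120.0003°
θ_3 = φ − θ_1 − θ_2 = 90.0017° (wrapped to (-180°,180°])

-120.000 -120.001 90.002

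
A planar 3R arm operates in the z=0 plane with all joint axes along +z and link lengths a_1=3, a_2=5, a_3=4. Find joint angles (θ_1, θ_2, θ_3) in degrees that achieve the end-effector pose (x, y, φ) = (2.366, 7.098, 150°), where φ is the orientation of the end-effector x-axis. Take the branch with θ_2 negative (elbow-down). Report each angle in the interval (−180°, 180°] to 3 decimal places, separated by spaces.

60.002 -30.004 120.002

wrist centre = target − a_3·(cos φ, sin φ) = (5.8301, 5.0980)
cos θ_2 = (59.9797−3²−5²)/(2·3·5) = 0.8660; θ_2 = -30.0041° (elbow-down)
β = atan2(5.0980,5.8301) = 41.1673°; ψ = atan2(-2.5003,7.3299) = -18.8350°
θ_1 = β − ψ = 60.0023°
θ_3 = φ − θ_1 − θ_2 = 120.0018° (wrapped to (-180°,180°])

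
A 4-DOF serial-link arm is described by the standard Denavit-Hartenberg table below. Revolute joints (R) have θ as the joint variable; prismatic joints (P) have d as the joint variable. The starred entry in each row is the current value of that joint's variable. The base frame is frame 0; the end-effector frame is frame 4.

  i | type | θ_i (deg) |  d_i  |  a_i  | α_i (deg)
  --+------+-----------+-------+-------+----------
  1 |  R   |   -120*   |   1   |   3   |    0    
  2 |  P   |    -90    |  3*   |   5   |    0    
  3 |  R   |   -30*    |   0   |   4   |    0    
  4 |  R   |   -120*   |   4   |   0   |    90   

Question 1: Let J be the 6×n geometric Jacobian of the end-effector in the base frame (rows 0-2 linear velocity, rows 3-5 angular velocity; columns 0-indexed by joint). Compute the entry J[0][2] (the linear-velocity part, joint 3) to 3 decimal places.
axis z_2 = (0.0000,0.0000,1.0000); lever o_n−o_2 = (-2.0000,3.4641,4.0000)
cross product → J_v[:, 2] = (-3.4641,-2.0000,0.0000)
J_ω[:, 2] = z_2
entry J[0][2] = -3.4641

-3.464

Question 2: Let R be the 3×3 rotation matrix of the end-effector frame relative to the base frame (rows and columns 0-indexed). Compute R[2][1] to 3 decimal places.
1.000

End-effector y-axis (col 1 of R) = (-0.0000,0.0000,1.0000)
R[2][1] = 1.0000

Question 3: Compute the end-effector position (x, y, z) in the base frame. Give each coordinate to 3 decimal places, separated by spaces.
after link 1: o_1 = (-1.5000, -2.5981, 1.0000)
after link 2: o_2 = (-5.8301, -0.0981, 4.0000)
after link 3: o_3 = (-7.8301, 3.3660, 4.0000)
after link 4: o_4 = (-7.8301, 3.3660, 8.0000)

-7.830 3.366 8.000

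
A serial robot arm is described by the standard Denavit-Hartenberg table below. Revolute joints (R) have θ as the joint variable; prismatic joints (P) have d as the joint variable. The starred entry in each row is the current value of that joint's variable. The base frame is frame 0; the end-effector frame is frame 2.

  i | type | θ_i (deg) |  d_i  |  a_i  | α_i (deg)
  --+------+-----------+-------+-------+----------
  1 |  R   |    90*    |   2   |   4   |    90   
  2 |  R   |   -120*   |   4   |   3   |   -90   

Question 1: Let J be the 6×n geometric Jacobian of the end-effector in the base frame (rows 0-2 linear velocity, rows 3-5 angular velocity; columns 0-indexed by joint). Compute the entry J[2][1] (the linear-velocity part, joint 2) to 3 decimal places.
axis z_1 = (1.0000,-0.0000,0.0000); lever o_n−o_1 = (4.0000,-1.5000,-2.5981)
cross product → J_v[:, 1] = (0.0000,2.5981,-1.5000)
J_ω[:, 1] = z_1
entry J[2][1] = -1.5000

-1.500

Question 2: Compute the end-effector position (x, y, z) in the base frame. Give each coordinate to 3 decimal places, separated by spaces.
after link 1: o_1 = (0.0000, 4.0000, 2.0000)
after link 2: o_2 = (4.0000, 2.5000, -0.5981)

4.000 2.500 -0.598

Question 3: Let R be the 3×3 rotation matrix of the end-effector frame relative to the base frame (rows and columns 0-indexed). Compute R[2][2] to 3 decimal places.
-0.500

End-effector z-axis (col 2 of R) = (0.0000,0.8660,-0.5000)
R[2][2] = -0.5000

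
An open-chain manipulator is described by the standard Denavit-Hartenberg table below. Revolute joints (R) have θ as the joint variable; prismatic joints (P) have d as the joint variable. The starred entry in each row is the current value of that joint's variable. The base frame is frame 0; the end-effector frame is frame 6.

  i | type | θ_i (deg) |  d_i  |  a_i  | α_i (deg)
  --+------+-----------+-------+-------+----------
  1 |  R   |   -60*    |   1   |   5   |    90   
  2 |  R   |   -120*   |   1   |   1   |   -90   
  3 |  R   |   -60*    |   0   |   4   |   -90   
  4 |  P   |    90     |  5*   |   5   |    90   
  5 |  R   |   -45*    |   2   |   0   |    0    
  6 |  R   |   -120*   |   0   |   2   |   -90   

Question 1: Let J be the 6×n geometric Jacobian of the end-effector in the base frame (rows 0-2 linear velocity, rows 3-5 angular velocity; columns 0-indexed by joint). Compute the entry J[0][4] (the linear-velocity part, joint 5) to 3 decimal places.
-0.642

axis z_4 = (-0.8750,-0.2165,-0.4330); lever o_n−o_4 = (-1.0256,-2.2054,-1.4437)
cross product → J_v[:, 4] = (-0.6424,-0.8192,1.7077)
J_ω[:, 4] = z_4
entry J[0][4] = -0.6424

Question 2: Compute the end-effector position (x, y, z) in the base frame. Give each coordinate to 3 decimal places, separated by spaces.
-4.224 -0.594 -4.292

after link 1: o_1 = (2.5000, -4.3301, 1.0000)
after link 2: o_2 = (1.3840, -4.3971, 0.1340)
after link 3: o_3 = (-2.1160, -5.2631, -1.5981)
after link 4: o_4 = (-3.1986, 1.6119, -2.8481)
after link 5: o_5 = (-4.9486, 1.1788, -3.7141)
after link 6: o_6 = (-4.2241, -0.5936, -4.2918)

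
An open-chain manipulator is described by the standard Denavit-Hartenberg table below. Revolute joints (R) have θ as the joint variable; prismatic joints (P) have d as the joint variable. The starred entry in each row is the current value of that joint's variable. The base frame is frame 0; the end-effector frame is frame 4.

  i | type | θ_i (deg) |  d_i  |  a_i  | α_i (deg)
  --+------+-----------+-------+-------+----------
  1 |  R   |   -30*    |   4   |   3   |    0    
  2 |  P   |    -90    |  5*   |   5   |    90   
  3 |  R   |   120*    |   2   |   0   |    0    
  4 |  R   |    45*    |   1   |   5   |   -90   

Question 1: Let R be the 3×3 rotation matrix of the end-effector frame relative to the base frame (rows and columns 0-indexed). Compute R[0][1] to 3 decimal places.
0.866

End-effector y-axis (col 1 of R) = (0.8660,-0.5000,-0.0000)
R[0][1] = 0.8660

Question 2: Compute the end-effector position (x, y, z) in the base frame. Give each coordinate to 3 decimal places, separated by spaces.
after link 1: o_1 = (2.5981, -1.5000, 4.0000)
after link 2: o_2 = (0.0981, -5.8301, 9.0000)
after link 3: o_3 = (-1.6340, -4.8301, 9.0000)
after link 4: o_4 = (-0.0852, -0.1475, 10.2941)

-0.085 -0.148 10.294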